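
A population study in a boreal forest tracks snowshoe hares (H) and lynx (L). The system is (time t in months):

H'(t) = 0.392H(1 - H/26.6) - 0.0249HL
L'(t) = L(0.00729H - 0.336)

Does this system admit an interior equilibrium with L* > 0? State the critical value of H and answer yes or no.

Threshold H = 46.1; K < 46.1, so no, the predator goes extinct.

The predator equation gives dL/dt > 0 only when H > 0.336/0.00729 = 46.1.
Without the predator, H → K = 26.6. Since 26.6 < 46.1, the predator cannot invade.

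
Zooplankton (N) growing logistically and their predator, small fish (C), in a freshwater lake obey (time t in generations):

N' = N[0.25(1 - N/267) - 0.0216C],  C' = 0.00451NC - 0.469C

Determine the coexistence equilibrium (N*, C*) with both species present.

From dC/dt = 0 with C > 0: 0.00451N* = 0.469, so N* = 104.
Substitute into dN/dt = 0: 0.25(1 - 104/267) = 0.0216C*.
The bracket is 0.611, giving C* = 0.153/0.0216 = 7.07.

N* ≈ 104, C* ≈ 7.07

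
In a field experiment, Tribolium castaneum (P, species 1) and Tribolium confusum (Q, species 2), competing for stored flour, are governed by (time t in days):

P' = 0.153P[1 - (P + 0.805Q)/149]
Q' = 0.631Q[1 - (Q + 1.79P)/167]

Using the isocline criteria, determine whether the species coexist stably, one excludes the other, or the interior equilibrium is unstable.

species 1 excludes species 2

Compare the nullcline intercepts: K1/α12 = 149/0.805 = 185 > K2 = 167; K2/α21 = 167/1.79 = 93.3 < K1 = 149.
Since the inequalities point opposite ways, species 1 can invade but species 2 cannot.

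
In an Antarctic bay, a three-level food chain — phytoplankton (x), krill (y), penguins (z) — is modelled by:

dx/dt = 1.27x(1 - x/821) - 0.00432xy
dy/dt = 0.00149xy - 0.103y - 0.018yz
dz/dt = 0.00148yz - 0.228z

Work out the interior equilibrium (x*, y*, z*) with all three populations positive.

x* ≈ 391, y* ≈ 154, z* ≈ 26.6

From dz/dt = 0: 0.00148y* = 0.228, so y* = 154.
From dx/dt = 0: 1.27(1 - x*/821) = 0.00432·154, giving x* = 821·(1 - 0.524) = 391.
From dy/dt = 0: 0.00149·391 - 0.103 = 0.018z*, so z* = 0.479/0.018 = 26.6.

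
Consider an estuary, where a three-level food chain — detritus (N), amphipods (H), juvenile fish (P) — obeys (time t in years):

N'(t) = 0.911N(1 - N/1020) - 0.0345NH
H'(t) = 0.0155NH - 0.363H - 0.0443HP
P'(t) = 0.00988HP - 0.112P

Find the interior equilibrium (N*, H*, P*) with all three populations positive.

N* ≈ 582, H* ≈ 11.3, P* ≈ 195

From dP/dt = 0: 0.00988H* = 0.112, so H* = 11.3.
From dN/dt = 0: 0.911(1 - N*/1020) = 0.0345·11.3, giving N* = 1020·(1 - 0.429) = 582.
From dH/dt = 0: 0.0155·582 - 0.363 = 0.0443P*, so P* = 8.66/0.0443 = 195.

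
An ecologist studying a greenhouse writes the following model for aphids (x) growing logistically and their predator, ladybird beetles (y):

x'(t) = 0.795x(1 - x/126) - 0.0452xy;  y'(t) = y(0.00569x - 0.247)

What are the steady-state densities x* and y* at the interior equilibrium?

From dy/dt = 0 with y > 0: 0.00569x* = 0.247, so x* = 43.4.
Substitute into dx/dt = 0: 0.795(1 - 43.4/126) = 0.0452y*.
The bracket is 0.655, giving y* = 0.521/0.0452 = 11.5.

x* ≈ 43.4, y* ≈ 11.5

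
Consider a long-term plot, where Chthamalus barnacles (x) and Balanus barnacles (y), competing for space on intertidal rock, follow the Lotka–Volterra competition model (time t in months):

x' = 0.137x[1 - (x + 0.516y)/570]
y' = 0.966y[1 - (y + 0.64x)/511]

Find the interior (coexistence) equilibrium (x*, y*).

Setting both brackets to zero gives the nullclines x + 0.516y = 570 and 0.64x + y = 511.
Substituting y = 511 - 0.64x into the first: x(1 - 0.516·0.64) = 570 - 0.516·511.
So x* = 306/0.67 = 457, and then y* = 511 - 0.64·457 = 218.

x* ≈ 457, y* ≈ 218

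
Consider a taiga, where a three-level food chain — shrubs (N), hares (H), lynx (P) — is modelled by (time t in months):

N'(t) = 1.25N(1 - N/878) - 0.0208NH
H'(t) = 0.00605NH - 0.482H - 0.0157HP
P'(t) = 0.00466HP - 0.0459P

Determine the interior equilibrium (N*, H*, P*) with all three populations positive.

From dP/dt = 0: 0.00466H* = 0.0459, so H* = 9.85.
From dN/dt = 0: 1.25(1 - N*/878) = 0.0208·9.85, giving N* = 878·(1 - 0.164) = 734.
From dH/dt = 0: 0.00605·734 - 0.482 = 0.0157P*, so P* = 3.96/0.0157 = 252.

N* ≈ 734, H* ≈ 9.85, P* ≈ 252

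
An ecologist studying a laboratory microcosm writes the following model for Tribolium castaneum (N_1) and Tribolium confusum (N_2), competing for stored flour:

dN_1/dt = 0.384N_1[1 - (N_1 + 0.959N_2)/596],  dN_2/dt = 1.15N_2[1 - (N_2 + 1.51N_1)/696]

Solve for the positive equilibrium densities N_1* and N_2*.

N_1* ≈ 159, N_2* ≈ 455

Setting both brackets to zero gives the nullclines N_1 + 0.959N_2 = 596 and 1.51N_1 + N_2 = 696.
Substituting N_2 = 696 - 1.51N_1 into the first: N_1(1 - 0.959·1.51) = 596 - 0.959·696.
So N_1* = -71.5/-0.448 = 159, and then N_2* = 696 - 1.51·159 = 455.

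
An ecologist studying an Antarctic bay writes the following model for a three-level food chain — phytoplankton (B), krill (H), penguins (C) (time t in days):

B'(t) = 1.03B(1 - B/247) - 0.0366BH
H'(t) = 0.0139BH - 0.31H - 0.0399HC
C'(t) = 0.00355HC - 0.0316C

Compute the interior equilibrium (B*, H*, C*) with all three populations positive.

From dC/dt = 0: 0.00355H* = 0.0316, so H* = 8.9.
From dB/dt = 0: 1.03(1 - B*/247) = 0.0366·8.9, giving B* = 247·(1 - 0.316) = 169.
From dH/dt = 0: 0.0139·169 - 0.31 = 0.0399C*, so C* = 2.04/0.0399 = 51.1.

B* ≈ 169, H* ≈ 8.9, C* ≈ 51.1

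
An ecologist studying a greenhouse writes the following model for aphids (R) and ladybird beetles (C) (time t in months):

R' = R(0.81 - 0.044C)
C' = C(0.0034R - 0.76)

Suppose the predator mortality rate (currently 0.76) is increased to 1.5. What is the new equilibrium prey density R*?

At the interior fixed point, setting dC/dt = 0 with C > 0 fixes R* = (predator death rate)/(RC coefficient) — independent of the other coefficients.
With the change, R* = 1.5/0.0034 = 441; it rises from 224.

R* ≈ 441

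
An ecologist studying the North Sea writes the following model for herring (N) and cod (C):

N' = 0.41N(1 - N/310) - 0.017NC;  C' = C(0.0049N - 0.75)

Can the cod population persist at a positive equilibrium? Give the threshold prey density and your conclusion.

The predator equation gives dC/dt > 0 only when N > 0.75/0.0049 = 153.
Without the predator, N → K = 310. Since 310 > 153, the predator can invade and persist.

Threshold N = 153; K > 153, so yes, the predator persists.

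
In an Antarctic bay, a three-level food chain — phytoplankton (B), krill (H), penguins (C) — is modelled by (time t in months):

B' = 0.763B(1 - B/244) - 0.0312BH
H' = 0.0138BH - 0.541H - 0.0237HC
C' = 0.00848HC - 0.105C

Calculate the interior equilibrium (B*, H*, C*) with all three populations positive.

From dC/dt = 0: 0.00848H* = 0.105, so H* = 12.4.
From dB/dt = 0: 0.763(1 - B*/244) = 0.0312·12.4, giving B* = 244·(1 - 0.506) = 120.
From dH/dt = 0: 0.0138·120 - 0.541 = 0.0237C*, so C* = 1.12/0.0237 = 47.3.

B* ≈ 120, H* ≈ 12.4, C* ≈ 47.3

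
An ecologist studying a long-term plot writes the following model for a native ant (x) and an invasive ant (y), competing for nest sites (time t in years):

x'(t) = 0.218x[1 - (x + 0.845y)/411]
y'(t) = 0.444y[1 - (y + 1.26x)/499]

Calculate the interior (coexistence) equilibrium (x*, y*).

x* ≈ 165, y* ≈ 291

Setting both brackets to zero gives the nullclines x + 0.845y = 411 and 1.26x + y = 499.
Substituting y = 499 - 1.26x into the first: x(1 - 0.845·1.26) = 411 - 0.845·499.
So x* = -10.7/-0.0647 = 165, and then y* = 499 - 1.26·165 = 291.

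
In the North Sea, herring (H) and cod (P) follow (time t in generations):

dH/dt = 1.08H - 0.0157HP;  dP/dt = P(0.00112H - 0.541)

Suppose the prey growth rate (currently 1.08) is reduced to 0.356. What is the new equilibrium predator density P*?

P* ≈ 22.7

At the interior fixed point, setting dH/dt = 0 with H > 0 fixes P* = (prey growth rate)/(HP coefficient) — independent of the other coefficients.
With the change, P* = 0.356/0.0157 = 22.7; it falls from 68.8.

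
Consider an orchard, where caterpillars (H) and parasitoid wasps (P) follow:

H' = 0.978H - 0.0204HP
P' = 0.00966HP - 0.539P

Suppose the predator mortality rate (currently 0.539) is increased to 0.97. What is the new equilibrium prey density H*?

H* ≈ 100

At the interior fixed point, setting dP/dt = 0 with P > 0 fixes H* = (predator death rate)/(HP coefficient) — independent of the other coefficients.
With the change, H* = 0.97/0.00966 = 100; it rises from 55.8.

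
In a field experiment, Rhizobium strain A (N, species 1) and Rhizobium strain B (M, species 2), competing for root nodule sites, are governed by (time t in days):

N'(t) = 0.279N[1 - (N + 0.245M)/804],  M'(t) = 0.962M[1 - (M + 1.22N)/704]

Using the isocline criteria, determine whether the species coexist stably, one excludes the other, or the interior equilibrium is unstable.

species 1 excludes species 2

Compare the nullcline intercepts: K1/α12 = 804/0.245 = 3280 > K2 = 704; K2/α21 = 704/1.22 = 577 < K1 = 804.
Since the inequalities point opposite ways, species 1 can invade but species 2 cannot.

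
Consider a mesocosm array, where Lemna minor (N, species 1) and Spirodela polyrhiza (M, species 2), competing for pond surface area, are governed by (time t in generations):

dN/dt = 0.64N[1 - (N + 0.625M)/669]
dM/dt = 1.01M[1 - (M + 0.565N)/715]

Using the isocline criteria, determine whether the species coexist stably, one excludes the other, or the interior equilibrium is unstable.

Compare the nullcline intercepts: K1/α12 = 669/0.625 = 1070 > K2 = 715; K2/α21 = 715/0.565 = 1270 > K1 = 669.
Since both inequalities hold, each species can invade when rare, so the interior equilibrium is stable.

stable coexistence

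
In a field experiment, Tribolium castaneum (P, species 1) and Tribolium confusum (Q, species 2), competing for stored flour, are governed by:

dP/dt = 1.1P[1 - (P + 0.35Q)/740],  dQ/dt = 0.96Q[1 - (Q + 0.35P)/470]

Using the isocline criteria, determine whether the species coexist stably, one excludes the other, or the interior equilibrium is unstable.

stable coexistence

Compare the nullcline intercepts: K1/α12 = 740/0.35 = 2110 > K2 = 470; K2/α21 = 470/0.35 = 1340 > K1 = 740.
Since both inequalities hold, each species can invade when rare, so the interior equilibrium is stable.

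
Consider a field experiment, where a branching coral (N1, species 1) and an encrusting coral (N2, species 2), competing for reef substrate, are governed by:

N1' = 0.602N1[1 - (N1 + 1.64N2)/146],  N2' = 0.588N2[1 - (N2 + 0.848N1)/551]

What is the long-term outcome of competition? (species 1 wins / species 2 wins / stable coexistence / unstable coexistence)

Compare the nullcline intercepts: K1/α12 = 146/1.64 = 89 < K2 = 551; K2/α21 = 551/0.848 = 650 > K1 = 146.
Since the inequalities point opposite ways, species 2 can invade but species 1 cannot.

species 2 excludes species 1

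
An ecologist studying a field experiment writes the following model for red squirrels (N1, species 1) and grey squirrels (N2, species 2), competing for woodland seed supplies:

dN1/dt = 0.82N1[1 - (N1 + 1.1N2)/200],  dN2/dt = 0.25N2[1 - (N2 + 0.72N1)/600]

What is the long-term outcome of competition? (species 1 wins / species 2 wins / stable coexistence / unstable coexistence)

species 2 excludes species 1

Compare the nullcline intercepts: K1/α12 = 200/1.1 = 182 < K2 = 600; K2/α21 = 600/0.72 = 833 > K1 = 200.
Since the inequalities point opposite ways, species 2 can invade but species 1 cannot.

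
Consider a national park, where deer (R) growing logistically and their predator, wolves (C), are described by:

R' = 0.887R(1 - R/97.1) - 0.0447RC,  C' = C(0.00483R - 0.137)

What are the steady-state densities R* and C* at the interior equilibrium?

R* ≈ 28.4, C* ≈ 14

From dC/dt = 0 with C > 0: 0.00483R* = 0.137, so R* = 28.4.
Substitute into dR/dt = 0: 0.887(1 - 28.4/97.1) = 0.0447C*.
The bracket is 0.708, giving C* = 0.628/0.0447 = 14.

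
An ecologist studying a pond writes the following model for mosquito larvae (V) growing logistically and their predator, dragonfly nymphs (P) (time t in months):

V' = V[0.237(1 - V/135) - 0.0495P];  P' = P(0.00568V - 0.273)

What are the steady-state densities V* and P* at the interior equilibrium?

From dP/dt = 0 with P > 0: 0.00568V* = 0.273, so V* = 48.1.
Substitute into dV/dt = 0: 0.237(1 - 48.1/135) = 0.0495P*.
The bracket is 0.644, giving P* = 0.153/0.0495 = 3.08.

V* ≈ 48.1, P* ≈ 3.08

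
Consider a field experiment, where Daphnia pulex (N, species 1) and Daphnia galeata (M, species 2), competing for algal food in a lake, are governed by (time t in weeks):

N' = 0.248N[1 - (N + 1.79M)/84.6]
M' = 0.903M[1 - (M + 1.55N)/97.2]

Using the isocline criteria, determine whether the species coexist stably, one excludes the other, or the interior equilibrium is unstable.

unstable coexistence (outcome depends on initial conditions)

Compare the nullcline intercepts: K1/α12 = 84.6/1.79 = 47.3 < K2 = 97.2; K2/α21 = 97.2/1.55 = 62.7 < K1 = 84.6.
Since both are reversed, neither can invade when rare; the interior point is a saddle.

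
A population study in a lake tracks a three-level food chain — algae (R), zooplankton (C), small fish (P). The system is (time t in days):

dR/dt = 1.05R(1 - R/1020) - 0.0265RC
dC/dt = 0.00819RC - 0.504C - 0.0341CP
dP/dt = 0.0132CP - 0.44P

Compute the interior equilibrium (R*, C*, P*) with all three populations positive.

R* ≈ 162, C* ≈ 33.3, P* ≈ 24.1

From dP/dt = 0: 0.0132C* = 0.44, so C* = 33.3.
From dR/dt = 0: 1.05(1 - R*/1020) = 0.0265·33.3, giving R* = 1020·(1 - 0.841) = 162.
From dC/dt = 0: 0.00819·162 - 0.504 = 0.0341P*, so P* = 0.822/0.0341 = 24.1.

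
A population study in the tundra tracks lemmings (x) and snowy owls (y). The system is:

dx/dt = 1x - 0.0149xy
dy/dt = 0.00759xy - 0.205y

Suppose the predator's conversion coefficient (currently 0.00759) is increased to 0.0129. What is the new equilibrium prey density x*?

At the interior fixed point, setting dy/dt = 0 with y > 0 fixes x* = (predator death rate)/(xy coefficient) — independent of the other coefficients.
With the change, x* = 0.205/0.0129 = 15.9; it falls from 27.

x* ≈ 15.9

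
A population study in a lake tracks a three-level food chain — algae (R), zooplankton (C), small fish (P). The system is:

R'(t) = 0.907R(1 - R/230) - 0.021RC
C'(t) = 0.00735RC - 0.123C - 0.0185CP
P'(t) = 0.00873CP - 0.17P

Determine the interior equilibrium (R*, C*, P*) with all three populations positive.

From dP/dt = 0: 0.00873C* = 0.17, so C* = 19.5.
From dR/dt = 0: 0.907(1 - R*/230) = 0.021·19.5, giving R* = 230·(1 - 0.451) = 126.
From dC/dt = 0: 0.00735·126 - 0.123 = 0.0185P*, so P* = 0.805/0.0185 = 43.5.

R* ≈ 126, C* ≈ 19.5, P* ≈ 43.5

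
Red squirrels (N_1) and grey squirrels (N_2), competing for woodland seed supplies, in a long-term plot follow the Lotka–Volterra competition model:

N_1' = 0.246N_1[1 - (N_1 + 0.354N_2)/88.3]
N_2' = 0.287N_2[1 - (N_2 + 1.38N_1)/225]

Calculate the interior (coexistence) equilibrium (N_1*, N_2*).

N_1* ≈ 16.9, N_2* ≈ 202

Setting both brackets to zero gives the nullclines N_1 + 0.354N_2 = 88.3 and 1.38N_1 + N_2 = 225.
Substituting N_2 = 225 - 1.38N_1 into the first: N_1(1 - 0.354·1.38) = 88.3 - 0.354·225.
So N_1* = 8.65/0.511 = 16.9, and then N_2* = 225 - 1.38·16.9 = 202.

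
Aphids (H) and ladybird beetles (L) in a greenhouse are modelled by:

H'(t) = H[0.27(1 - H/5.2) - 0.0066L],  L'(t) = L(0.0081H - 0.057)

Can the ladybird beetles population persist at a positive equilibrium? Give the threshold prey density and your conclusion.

The predator equation gives dL/dt > 0 only when H > 0.057/0.0081 = 7.04.
Without the predator, H → K = 5.2. Since 5.2 < 7.04, the predator cannot invade.

Threshold H = 7.04; K < 7.04, so no, the predator goes extinct.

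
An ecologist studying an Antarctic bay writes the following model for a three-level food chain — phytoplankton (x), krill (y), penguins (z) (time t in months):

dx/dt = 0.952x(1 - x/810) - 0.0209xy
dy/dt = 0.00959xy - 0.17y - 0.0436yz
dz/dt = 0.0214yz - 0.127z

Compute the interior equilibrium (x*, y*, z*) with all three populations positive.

From dz/dt = 0: 0.0214y* = 0.127, so y* = 5.93.
From dx/dt = 0: 0.952(1 - x*/810) = 0.0209·5.93, giving x* = 810·(1 - 0.13) = 704.
From dy/dt = 0: 0.00959·704 - 0.17 = 0.0436z*, so z* = 6.59/0.0436 = 151.

x* ≈ 704, y* ≈ 5.93, z* ≈ 151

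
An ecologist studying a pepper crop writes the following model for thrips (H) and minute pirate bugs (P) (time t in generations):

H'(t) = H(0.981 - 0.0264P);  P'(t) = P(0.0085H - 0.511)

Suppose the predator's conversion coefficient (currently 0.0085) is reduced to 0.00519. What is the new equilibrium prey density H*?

H* ≈ 98.5

At the interior fixed point, setting dP/dt = 0 with P > 0 fixes H* = (predator death rate)/(HP coefficient) — independent of the other coefficients.
With the change, H* = 0.511/0.00519 = 98.5; it rises from 60.1.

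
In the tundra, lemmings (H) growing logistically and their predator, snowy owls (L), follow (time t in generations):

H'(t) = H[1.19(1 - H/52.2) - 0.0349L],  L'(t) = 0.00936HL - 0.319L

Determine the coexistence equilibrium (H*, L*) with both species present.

From dL/dt = 0 with L > 0: 0.00936H* = 0.319, so H* = 34.1.
Substitute into dH/dt = 0: 1.19(1 - 34.1/52.2) = 0.0349L*.
The bracket is 0.347, giving L* = 0.413/0.0349 = 11.8.

H* ≈ 34.1, L* ≈ 11.8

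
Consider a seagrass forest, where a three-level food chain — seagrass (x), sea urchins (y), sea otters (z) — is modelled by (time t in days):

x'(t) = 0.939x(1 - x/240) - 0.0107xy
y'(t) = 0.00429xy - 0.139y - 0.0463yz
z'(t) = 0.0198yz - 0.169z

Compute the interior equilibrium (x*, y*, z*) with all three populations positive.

x* ≈ 217, y* ≈ 8.54, z* ≈ 17.1

From dz/dt = 0: 0.0198y* = 0.169, so y* = 8.54.
From dx/dt = 0: 0.939(1 - x*/240) = 0.0107·8.54, giving x* = 240·(1 - 0.0973) = 217.
From dy/dt = 0: 0.00429·217 - 0.139 = 0.0463z*, so z* = 0.79/0.0463 = 17.1.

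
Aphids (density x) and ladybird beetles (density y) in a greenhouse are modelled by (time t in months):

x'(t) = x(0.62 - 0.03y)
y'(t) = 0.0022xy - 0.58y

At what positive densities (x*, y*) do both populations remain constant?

x* ≈ 264, y* ≈ 20.7

Set dy/dt = 0 with y > 0: 0.0022x - 0.58 = 0, so x* = 0.58/0.0022 = 264.
Set dx/dt = 0 with x > 0: 0.62 - 0.03y = 0, so y* = 0.62/0.03 = 20.7.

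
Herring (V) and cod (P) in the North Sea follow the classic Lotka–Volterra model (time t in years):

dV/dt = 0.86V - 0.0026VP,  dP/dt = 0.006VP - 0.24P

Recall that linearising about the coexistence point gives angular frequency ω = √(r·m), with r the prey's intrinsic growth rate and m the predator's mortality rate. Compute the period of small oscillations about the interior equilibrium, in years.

T ≈ 13.8 years

Here r = 0.86 and m = 0.24, so r·m = 0.206.
ω = √0.206 = 0.454 per year, hence T = 2π/ω ≈ 13.8 years.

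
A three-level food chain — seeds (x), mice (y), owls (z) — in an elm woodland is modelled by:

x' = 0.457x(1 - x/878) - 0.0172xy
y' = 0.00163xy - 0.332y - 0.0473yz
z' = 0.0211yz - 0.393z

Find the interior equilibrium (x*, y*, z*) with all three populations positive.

x* ≈ 263, y* ≈ 18.6, z* ≈ 2.03

From dz/dt = 0: 0.0211y* = 0.393, so y* = 18.6.
From dx/dt = 0: 0.457(1 - x*/878) = 0.0172·18.6, giving x* = 878·(1 - 0.701) = 263.
From dy/dt = 0: 0.00163·263 - 0.332 = 0.0473z*, so z* = 0.0959/0.0473 = 2.03.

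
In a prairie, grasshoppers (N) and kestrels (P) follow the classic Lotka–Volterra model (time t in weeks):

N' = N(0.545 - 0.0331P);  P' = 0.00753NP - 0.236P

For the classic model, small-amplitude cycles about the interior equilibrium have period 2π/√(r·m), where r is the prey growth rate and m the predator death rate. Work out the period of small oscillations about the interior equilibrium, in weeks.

T ≈ 17.5 weeks

Here r = 0.545 and m = 0.236, so r·m = 0.129.
ω = √0.129 = 0.359 per week, hence T = 2π/ω ≈ 17.5 weeks.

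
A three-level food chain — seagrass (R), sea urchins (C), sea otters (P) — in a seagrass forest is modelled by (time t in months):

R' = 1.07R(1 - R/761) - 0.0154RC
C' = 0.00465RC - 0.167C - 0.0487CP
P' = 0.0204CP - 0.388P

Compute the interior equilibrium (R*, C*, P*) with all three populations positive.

R* ≈ 553, C* ≈ 19, P* ≈ 49.3

From dP/dt = 0: 0.0204C* = 0.388, so C* = 19.
From dR/dt = 0: 1.07(1 - R*/761) = 0.0154·19, giving R* = 761·(1 - 0.274) = 553.
From dC/dt = 0: 0.00465·553 - 0.167 = 0.0487P*, so P* = 2.4/0.0487 = 49.3.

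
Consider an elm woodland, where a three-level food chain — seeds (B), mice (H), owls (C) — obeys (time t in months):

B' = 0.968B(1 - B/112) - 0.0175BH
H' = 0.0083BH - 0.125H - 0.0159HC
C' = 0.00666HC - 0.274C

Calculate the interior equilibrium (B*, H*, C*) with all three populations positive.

From dC/dt = 0: 0.00666H* = 0.274, so H* = 41.1.
From dB/dt = 0: 0.968(1 - B*/112) = 0.0175·41.1, giving B* = 112·(1 - 0.744) = 28.7.
From dH/dt = 0: 0.0083·28.7 - 0.125 = 0.0159C*, so C* = 0.113/0.0159 = 7.12.

B* ≈ 28.7, H* ≈ 41.1, C* ≈ 7.12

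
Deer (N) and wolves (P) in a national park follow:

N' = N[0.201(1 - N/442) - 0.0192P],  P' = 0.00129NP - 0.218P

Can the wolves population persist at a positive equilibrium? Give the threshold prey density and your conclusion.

Threshold N = 169; K > 169, so yes, the predator persists.

The predator equation gives dP/dt > 0 only when N > 0.218/0.00129 = 169.
Without the predator, N → K = 442. Since 442 > 169, the predator can invade and persist.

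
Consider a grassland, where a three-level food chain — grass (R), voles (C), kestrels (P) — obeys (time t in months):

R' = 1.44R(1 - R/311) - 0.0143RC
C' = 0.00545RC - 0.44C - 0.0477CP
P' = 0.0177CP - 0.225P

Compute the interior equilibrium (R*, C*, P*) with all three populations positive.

From dP/dt = 0: 0.0177C* = 0.225, so C* = 12.7.
From dR/dt = 0: 1.44(1 - R*/311) = 0.0143·12.7, giving R* = 311·(1 - 0.126) = 272.
From dC/dt = 0: 0.00545·272 - 0.44 = 0.0477P*, so P* = 1.04/0.0477 = 21.8.

R* ≈ 272, C* ≈ 12.7, P* ≈ 21.8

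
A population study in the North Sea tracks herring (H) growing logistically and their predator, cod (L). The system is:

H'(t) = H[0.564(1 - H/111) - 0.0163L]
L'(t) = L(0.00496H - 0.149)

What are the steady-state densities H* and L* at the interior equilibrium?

From dL/dt = 0 with L > 0: 0.00496H* = 0.149, so H* = 30.
Substitute into dH/dt = 0: 0.564(1 - 30/111) = 0.0163L*.
The bracket is 0.729, giving L* = 0.411/0.0163 = 25.2.

H* ≈ 30, L* ≈ 25.2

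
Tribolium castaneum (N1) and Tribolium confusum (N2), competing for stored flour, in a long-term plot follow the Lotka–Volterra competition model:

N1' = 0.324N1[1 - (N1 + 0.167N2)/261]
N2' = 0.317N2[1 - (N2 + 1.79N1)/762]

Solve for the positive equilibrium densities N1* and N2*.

N1* ≈ 191, N2* ≈ 421

Setting both brackets to zero gives the nullclines N1 + 0.167N2 = 261 and 1.79N1 + N2 = 762.
Substituting N2 = 762 - 1.79N1 into the first: N1(1 - 0.167·1.79) = 261 - 0.167·762.
So N1* = 134/0.701 = 191, and then N2* = 762 - 1.79·191 = 421.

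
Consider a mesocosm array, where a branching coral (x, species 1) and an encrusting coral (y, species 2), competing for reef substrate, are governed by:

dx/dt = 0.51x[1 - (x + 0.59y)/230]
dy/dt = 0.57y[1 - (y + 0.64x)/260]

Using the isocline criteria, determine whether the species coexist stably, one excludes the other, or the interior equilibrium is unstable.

stable coexistence

Compare the nullcline intercepts: K1/α12 = 230/0.59 = 390 > K2 = 260; K2/α21 = 260/0.64 = 406 > K1 = 230.
Since both inequalities hold, each species can invade when rare, so the interior equilibrium is stable.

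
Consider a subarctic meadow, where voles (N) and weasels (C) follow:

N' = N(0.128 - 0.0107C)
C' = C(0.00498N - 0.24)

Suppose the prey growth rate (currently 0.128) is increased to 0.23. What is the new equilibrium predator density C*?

C* ≈ 21.5

At the interior fixed point, setting dN/dt = 0 with N > 0 fixes C* = (prey growth rate)/(NC coefficient) — independent of the other coefficients.
With the change, C* = 0.23/0.0107 = 21.5; it rises from 12.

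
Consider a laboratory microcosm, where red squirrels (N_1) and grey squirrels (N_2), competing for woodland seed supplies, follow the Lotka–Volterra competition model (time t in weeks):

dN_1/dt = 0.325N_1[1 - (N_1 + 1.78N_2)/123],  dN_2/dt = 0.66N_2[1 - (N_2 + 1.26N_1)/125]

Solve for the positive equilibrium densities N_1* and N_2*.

N_1* ≈ 80.1, N_2* ≈ 24.1

Setting both brackets to zero gives the nullclines N_1 + 1.78N_2 = 123 and 1.26N_1 + N_2 = 125.
Substituting N_2 = 125 - 1.26N_1 into the first: N_1(1 - 1.78·1.26) = 123 - 1.78·125.
So N_1* = -99.5/-1.24 = 80.1, and then N_2* = 125 - 1.26·80.1 = 24.1.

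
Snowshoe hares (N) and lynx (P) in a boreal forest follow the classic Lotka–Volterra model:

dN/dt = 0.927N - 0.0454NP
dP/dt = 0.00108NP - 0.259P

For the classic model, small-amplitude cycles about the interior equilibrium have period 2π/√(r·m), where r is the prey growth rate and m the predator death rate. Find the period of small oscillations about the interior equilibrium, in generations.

T ≈ 12.8 generations

Here r = 0.927 and m = 0.259, so r·m = 0.24.
ω = √0.24 = 0.49 per generation, hence T = 2π/ω ≈ 12.8 generations.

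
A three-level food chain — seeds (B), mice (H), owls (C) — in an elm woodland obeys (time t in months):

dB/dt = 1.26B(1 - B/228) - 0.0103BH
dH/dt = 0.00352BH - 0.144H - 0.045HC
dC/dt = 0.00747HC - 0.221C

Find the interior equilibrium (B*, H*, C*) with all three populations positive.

B* ≈ 173, H* ≈ 29.6, C* ≈ 10.3

From dC/dt = 0: 0.00747H* = 0.221, so H* = 29.6.
From dB/dt = 0: 1.26(1 - B*/228) = 0.0103·29.6, giving B* = 228·(1 - 0.242) = 173.
From dH/dt = 0: 0.00352·173 - 0.144 = 0.045C*, so C* = 0.464/0.045 = 10.3.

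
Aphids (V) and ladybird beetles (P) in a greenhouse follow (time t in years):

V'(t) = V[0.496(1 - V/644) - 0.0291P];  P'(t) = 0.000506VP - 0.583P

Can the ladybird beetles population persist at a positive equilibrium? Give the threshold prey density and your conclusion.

Threshold V = 1150; K < 1150, so no, the predator goes extinct.

The predator equation gives dP/dt > 0 only when V > 0.583/0.000506 = 1150.
Without the predator, V → K = 644. Since 644 < 1150, the predator cannot invade.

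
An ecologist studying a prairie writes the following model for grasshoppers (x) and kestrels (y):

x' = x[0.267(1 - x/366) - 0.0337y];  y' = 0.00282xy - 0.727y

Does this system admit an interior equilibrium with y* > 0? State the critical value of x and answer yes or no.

Threshold x = 258; K > 258, so yes, the predator persists.

The predator equation gives dy/dt > 0 only when x > 0.727/0.00282 = 258.
Without the predator, x → K = 366. Since 366 > 258, the predator can invade and persist.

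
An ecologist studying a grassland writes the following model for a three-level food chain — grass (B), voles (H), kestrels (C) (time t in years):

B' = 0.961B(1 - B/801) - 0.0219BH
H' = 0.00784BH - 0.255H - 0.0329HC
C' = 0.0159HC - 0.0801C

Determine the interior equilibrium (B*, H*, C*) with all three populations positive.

From dC/dt = 0: 0.0159H* = 0.0801, so H* = 5.04.
From dB/dt = 0: 0.961(1 - B*/801) = 0.0219·5.04, giving B* = 801·(1 - 0.115) = 709.
From dH/dt = 0: 0.00784·709 - 0.255 = 0.0329C*, so C* = 5.3/0.0329 = 161.

B* ≈ 709, H* ≈ 5.04, C* ≈ 161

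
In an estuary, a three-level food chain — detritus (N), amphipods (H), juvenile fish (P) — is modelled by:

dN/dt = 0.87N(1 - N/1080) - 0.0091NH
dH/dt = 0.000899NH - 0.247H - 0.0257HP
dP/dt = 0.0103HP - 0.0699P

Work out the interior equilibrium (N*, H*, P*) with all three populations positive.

From dP/dt = 0: 0.0103H* = 0.0699, so H* = 6.79.
From dN/dt = 0: 0.87(1 - N*/1080) = 0.0091·6.79, giving N* = 1080·(1 - 0.071) = 1000.
From dH/dt = 0: 0.000899·1000 - 0.247 = 0.0257P*, so P* = 0.655/0.0257 = 25.5.

N* ≈ 1000, H* ≈ 6.79, P* ≈ 25.5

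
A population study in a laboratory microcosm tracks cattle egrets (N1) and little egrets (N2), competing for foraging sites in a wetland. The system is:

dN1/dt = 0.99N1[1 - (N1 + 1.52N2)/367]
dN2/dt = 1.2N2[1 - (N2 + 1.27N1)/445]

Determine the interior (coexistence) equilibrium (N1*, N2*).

N1* ≈ 333, N2* ≈ 22.7

Setting both brackets to zero gives the nullclines N1 + 1.52N2 = 367 and 1.27N1 + N2 = 445.
Substituting N2 = 445 - 1.27N1 into the first: N1(1 - 1.52·1.27) = 367 - 1.52·445.
So N1* = -309/-0.93 = 333, and then N2* = 445 - 1.27·333 = 22.7.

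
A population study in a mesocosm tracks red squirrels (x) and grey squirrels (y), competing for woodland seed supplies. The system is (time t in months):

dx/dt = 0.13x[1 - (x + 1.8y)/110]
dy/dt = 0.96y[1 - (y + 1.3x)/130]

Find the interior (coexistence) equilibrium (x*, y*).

Setting both brackets to zero gives the nullclines x + 1.8y = 110 and 1.3x + y = 130.
Substituting y = 130 - 1.3x into the first: x(1 - 1.8·1.3) = 110 - 1.8·130.
So x* = -124/-1.34 = 92.5, and then y* = 130 - 1.3·92.5 = 9.7.

x* ≈ 92.5, y* ≈ 9.7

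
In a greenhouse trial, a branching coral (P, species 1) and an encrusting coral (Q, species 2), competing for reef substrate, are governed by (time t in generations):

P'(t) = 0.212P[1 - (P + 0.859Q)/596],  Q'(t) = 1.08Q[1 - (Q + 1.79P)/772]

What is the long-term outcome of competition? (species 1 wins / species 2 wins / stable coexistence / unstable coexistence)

unstable coexistence (outcome depends on initial conditions)

Compare the nullcline intercepts: K1/α12 = 596/0.859 = 694 < K2 = 772; K2/α21 = 772/1.79 = 431 < K1 = 596.
Since both are reversed, neither can invade when rare; the interior point is a saddle.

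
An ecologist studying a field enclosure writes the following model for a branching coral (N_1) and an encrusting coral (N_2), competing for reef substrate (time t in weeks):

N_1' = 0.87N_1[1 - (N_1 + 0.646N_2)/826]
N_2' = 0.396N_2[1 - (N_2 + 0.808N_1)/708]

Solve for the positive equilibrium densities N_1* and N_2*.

Setting both brackets to zero gives the nullclines N_1 + 0.646N_2 = 826 and 0.808N_1 + N_2 = 708.
Substituting N_2 = 708 - 0.808N_1 into the first: N_1(1 - 0.646·0.808) = 826 - 0.646·708.
So N_1* = 369/0.478 = 771, and then N_2* = 708 - 0.808·771 = 84.9.

N_1* ≈ 771, N_2* ≈ 84.9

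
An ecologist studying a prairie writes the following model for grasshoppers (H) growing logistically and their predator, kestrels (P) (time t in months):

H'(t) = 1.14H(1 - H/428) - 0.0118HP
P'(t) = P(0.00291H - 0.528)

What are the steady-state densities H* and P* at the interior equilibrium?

H* ≈ 181, P* ≈ 55.7

From dP/dt = 0 with P > 0: 0.00291H* = 0.528, so H* = 181.
Substitute into dH/dt = 0: 1.14(1 - 181/428) = 0.0118P*.
The bracket is 0.576, giving P* = 0.657/0.0118 = 55.7.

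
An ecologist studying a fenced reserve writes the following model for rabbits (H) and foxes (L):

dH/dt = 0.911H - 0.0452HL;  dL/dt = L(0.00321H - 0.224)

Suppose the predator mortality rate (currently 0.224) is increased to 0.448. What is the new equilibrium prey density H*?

H* ≈ 140

At the interior fixed point, setting dL/dt = 0 with L > 0 fixes H* = (predator death rate)/(HL coefficient) — independent of the other coefficients.
With the change, H* = 0.448/0.00321 = 140; it rises from 69.8.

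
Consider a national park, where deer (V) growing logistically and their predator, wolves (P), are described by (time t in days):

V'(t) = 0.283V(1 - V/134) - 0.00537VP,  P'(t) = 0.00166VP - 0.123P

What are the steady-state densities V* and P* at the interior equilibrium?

V* ≈ 74.1, P* ≈ 23.6

From dP/dt = 0 with P > 0: 0.00166V* = 0.123, so V* = 74.1.
Substitute into dV/dt = 0: 0.283(1 - 74.1/134) = 0.00537P*.
The bracket is 0.447, giving P* = 0.127/0.00537 = 23.6.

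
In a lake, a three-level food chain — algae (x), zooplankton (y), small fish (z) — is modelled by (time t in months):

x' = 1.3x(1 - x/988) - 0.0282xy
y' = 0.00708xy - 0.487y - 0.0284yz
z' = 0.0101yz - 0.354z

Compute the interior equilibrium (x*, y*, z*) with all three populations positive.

x* ≈ 237, y* ≈ 35, z* ≈ 41.9

From dz/dt = 0: 0.0101y* = 0.354, so y* = 35.
From dx/dt = 0: 1.3(1 - x*/988) = 0.0282·35, giving x* = 988·(1 - 0.76) = 237.
From dy/dt = 0: 0.00708·237 - 0.487 = 0.0284z*, so z* = 1.19/0.0284 = 41.9.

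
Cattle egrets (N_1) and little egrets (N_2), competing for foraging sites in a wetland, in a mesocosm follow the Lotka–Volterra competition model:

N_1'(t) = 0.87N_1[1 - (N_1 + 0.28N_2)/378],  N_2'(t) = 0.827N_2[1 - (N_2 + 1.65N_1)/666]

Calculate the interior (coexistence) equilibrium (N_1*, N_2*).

Setting both brackets to zero gives the nullclines N_1 + 0.28N_2 = 378 and 1.65N_1 + N_2 = 666.
Substituting N_2 = 666 - 1.65N_1 into the first: N_1(1 - 0.28·1.65) = 378 - 0.28·666.
So N_1* = 192/0.538 = 356, and then N_2* = 666 - 1.65·356 = 78.6.

N_1* ≈ 356, N_2* ≈ 78.6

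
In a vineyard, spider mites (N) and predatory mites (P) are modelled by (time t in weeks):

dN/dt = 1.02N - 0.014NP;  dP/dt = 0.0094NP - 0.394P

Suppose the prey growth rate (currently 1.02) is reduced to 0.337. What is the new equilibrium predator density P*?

P* ≈ 24.1

At the interior fixed point, setting dN/dt = 0 with N > 0 fixes P* = (prey growth rate)/(NP coefficient) — independent of the other coefficients.
With the change, P* = 0.337/0.014 = 24.1; it falls from 72.9.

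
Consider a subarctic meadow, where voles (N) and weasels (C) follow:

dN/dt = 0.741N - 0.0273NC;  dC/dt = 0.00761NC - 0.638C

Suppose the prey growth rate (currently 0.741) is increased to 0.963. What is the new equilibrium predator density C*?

At the interior fixed point, setting dN/dt = 0 with N > 0 fixes C* = (prey growth rate)/(NC coefficient) — independent of the other coefficients.
With the change, C* = 0.963/0.0273 = 35.3; it rises from 27.1.

C* ≈ 35.3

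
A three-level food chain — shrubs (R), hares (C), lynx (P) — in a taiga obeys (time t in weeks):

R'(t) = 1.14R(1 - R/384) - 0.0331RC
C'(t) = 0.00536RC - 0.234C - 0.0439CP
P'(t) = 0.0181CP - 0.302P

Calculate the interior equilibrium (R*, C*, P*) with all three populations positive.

From dP/dt = 0: 0.0181C* = 0.302, so C* = 16.7.
From dR/dt = 0: 1.14(1 - R*/384) = 0.0331·16.7, giving R* = 384·(1 - 0.484) = 198.
From dC/dt = 0: 0.00536·198 - 0.234 = 0.0439P*, so P* = 0.827/0.0439 = 18.8.

R* ≈ 198, C* ≈ 16.7, P* ≈ 18.8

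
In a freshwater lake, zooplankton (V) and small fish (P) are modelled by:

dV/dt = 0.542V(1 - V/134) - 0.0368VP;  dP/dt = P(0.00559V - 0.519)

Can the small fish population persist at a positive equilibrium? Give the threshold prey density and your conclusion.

The predator equation gives dP/dt > 0 only when V > 0.519/0.00559 = 92.8.
Without the predator, V → K = 134. Since 134 > 92.8, the predator can invade and persist.

Threshold V = 92.8; K > 92.8, so yes, the predator persists.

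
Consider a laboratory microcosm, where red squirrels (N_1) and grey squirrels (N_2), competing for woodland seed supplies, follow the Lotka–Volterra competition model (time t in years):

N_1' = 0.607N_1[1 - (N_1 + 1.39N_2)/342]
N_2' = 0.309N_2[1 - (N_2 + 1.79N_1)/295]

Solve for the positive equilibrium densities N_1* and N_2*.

N_1* ≈ 45.7, N_2* ≈ 213

Setting both brackets to zero gives the nullclines N_1 + 1.39N_2 = 342 and 1.79N_1 + N_2 = 295.
Substituting N_2 = 295 - 1.79N_1 into the first: N_1(1 - 1.39·1.79) = 342 - 1.39·295.
So N_1* = -68/-1.49 = 45.7, and then N_2* = 295 - 1.79·45.7 = 213.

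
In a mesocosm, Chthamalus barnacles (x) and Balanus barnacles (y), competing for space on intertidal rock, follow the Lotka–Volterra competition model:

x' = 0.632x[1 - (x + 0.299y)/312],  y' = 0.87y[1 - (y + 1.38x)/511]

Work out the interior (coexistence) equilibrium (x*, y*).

x* ≈ 271, y* ≈ 137

Setting both brackets to zero gives the nullclines x + 0.299y = 312 and 1.38x + y = 511.
Substituting y = 511 - 1.38x into the first: x(1 - 0.299·1.38) = 312 - 0.299·511.
So x* = 159/0.587 = 271, and then y* = 511 - 1.38·271 = 137.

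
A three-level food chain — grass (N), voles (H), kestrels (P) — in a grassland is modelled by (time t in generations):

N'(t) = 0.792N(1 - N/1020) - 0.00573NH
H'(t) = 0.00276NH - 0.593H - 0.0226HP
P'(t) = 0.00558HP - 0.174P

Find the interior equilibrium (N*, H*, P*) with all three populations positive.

N* ≈ 790, H* ≈ 31.2, P* ≈ 70.2

From dP/dt = 0: 0.00558H* = 0.174, so H* = 31.2.
From dN/dt = 0: 0.792(1 - N*/1020) = 0.00573·31.2, giving N* = 1020·(1 - 0.226) = 790.
From dH/dt = 0: 0.00276·790 - 0.593 = 0.0226P*, so P* = 1.59/0.0226 = 70.2.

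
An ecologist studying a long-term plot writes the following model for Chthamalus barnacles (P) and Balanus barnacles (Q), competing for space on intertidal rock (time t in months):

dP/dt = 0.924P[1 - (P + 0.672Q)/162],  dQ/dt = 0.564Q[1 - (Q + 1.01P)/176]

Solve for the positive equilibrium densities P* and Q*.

P* ≈ 136, Q* ≈ 38.5

Setting both brackets to zero gives the nullclines P + 0.672Q = 162 and 1.01P + Q = 176.
Substituting Q = 176 - 1.01P into the first: P(1 - 0.672·1.01) = 162 - 0.672·176.
So P* = 43.7/0.321 = 136, and then Q* = 176 - 1.01·136 = 38.5.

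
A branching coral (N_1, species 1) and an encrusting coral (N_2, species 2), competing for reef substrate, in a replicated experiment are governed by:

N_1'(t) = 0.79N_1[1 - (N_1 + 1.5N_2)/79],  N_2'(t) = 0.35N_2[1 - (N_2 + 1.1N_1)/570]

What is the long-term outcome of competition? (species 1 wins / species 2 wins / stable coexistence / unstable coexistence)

Compare the nullcline intercepts: K1/α12 = 79/1.5 = 52.7 < K2 = 570; K2/α21 = 570/1.1 = 518 > K1 = 79.
Since the inequalities point opposite ways, species 2 can invade but species 1 cannot.

species 2 excludes species 1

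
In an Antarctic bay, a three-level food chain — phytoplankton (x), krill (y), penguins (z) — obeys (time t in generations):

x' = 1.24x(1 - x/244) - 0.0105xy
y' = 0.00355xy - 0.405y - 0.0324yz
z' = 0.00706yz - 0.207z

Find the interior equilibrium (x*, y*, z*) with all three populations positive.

x* ≈ 183, y* ≈ 29.3, z* ≈ 7.6

From dz/dt = 0: 0.00706y* = 0.207, so y* = 29.3.
From dx/dt = 0: 1.24(1 - x*/244) = 0.0105·29.3, giving x* = 244·(1 - 0.248) = 183.
From dy/dt = 0: 0.00355·183 - 0.405 = 0.0324z*, so z* = 0.246/0.0324 = 7.6.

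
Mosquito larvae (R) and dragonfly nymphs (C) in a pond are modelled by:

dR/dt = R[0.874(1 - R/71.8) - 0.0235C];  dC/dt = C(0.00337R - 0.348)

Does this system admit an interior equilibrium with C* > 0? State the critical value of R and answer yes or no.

Threshold R = 103; K < 103, so no, the predator goes extinct.

The predator equation gives dC/dt > 0 only when R > 0.348/0.00337 = 103.
Without the predator, R → K = 71.8. Since 71.8 < 103, the predator cannot invade.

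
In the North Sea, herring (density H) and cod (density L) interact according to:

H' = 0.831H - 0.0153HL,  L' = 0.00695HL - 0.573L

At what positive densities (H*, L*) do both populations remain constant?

Set dL/dt = 0 with L > 0: 0.00695H - 0.573 = 0, so H* = 0.573/0.00695 = 82.4.
Set dH/dt = 0 with H > 0: 0.831 - 0.0153L = 0, so L* = 0.831/0.0153 = 54.3.

H* ≈ 82.4, L* ≈ 54.3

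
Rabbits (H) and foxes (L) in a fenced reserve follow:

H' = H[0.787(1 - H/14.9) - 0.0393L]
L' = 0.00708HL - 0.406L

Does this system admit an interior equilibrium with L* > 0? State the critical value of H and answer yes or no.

The predator equation gives dL/dt > 0 only when H > 0.406/0.00708 = 57.3.
Without the predator, H → K = 14.9. Since 14.9 < 57.3, the predator cannot invade.

Threshold H = 57.3; K < 57.3, so no, the predator goes extinct.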